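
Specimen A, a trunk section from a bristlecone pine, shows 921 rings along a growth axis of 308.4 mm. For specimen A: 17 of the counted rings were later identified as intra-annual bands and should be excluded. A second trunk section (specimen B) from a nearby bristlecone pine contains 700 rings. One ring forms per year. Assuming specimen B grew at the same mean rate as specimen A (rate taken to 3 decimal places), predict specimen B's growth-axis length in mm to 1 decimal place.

238.7 mm

Specimen A: true ring count = 921 − 17 = 904.
A: Extension rate ≈ 308.4 / 904 = 0.341 mm/yr.
Length of B = 0.341 × 700 = 238.7 mm.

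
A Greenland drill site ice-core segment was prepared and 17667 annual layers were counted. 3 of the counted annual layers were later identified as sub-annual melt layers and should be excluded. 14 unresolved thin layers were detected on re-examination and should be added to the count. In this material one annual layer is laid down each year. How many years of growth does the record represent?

17678 years

True annual layer count = 17667 − 3 + 14 = 17678.
One annual layer per year makes the duration 17678 years.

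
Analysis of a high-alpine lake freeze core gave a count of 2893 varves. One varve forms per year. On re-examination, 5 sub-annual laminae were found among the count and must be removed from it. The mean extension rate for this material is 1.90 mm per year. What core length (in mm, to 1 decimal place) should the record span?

Adjusted count: 2893 − 5 = 2888 varves.
2888 years at 1.90 mm/year gives 1.90 × 2888 = 5487.2 mm.

5487.2 mm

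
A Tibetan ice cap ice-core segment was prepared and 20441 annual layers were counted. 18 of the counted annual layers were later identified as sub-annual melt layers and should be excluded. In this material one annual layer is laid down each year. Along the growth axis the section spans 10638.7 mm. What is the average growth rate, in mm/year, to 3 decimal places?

0.521 mm/year

Correcting the raw count gives 20441 − 18 = 20423 true annual layers.
10638.7 mm over 20423 years gives 10638.7 / 20423 ≈ 0.521 mm/year.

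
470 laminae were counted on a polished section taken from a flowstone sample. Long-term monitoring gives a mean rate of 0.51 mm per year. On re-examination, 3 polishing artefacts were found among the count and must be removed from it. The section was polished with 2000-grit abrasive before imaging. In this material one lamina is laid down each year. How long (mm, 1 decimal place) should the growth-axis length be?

Correcting the raw count gives 470 − 3 = 467 true laminae.
Predicted length = 0.51 mm/year × 467 years = 238.2 mm.

238.2 mm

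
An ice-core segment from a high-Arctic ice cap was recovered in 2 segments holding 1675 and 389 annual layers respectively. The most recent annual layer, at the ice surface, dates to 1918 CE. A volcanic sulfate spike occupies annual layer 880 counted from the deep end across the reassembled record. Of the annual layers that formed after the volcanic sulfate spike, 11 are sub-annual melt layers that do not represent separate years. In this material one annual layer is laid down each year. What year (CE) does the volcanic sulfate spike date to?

Total annual layers = 1675 + 389 = 2064.
Between annual layer 880 and the ice surface there are 2064 − 880 = 1184 annual layers.
1184 − 11 false = 1173 true annual layers after the volcanic sulfate spike.
Counting back 1173 years from 1918 CE places the volcanic sulfate spike in 1918 − 1173 = 745 CE.

745 CE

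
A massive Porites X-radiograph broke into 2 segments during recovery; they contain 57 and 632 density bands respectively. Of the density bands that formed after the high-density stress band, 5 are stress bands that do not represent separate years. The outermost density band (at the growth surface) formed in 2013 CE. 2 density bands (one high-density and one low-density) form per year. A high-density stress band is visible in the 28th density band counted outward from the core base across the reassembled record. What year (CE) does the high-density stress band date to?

Total density bands = 57 + 632 = 689.
Between density band 28 and the growth surface there are 689 − 28 = 661 density bands.
Excluding 5 false density bands: 661 − 5 = 656.
656 density bands at 2 per year is 656 / 2 = 328 years.
The density band at the growth surface is 2013 CE, so the high-density stress band dates to 2013 − 328 = 1685 CE.

1685 CE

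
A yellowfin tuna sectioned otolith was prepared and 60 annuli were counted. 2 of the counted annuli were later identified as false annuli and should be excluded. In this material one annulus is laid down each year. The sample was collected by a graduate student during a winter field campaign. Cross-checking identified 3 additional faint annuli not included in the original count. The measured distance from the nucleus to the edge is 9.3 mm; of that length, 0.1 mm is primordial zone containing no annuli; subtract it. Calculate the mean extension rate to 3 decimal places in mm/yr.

0.151 mm/yr

Correcting the raw count gives 60 − 2 + 3 = 61 true annuli.
Removing the 0.1 mm offcut leaves 9.3 − 0.1 = 9.2 mm.
9.2 mm over 61 years gives 9.2 / 61 ≈ 0.151 mm/yr.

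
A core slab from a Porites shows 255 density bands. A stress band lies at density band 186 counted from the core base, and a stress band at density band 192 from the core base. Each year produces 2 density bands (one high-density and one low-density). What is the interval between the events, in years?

3 years

The two markers are separated by 192 − 186 = 6 density bands.
6 density bands at 2 per year is 6 / 2 = 3 years.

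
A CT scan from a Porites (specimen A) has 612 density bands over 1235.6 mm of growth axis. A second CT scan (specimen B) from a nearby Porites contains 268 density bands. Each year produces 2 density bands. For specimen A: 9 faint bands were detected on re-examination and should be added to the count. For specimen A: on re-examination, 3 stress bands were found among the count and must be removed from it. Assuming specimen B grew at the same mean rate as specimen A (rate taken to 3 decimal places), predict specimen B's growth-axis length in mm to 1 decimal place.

535.9 mm

Specimen A: true density band count = 612 − 3 + 9 = 618.
Specimen A: with 2 density bands per year, 618 / 2 = 309 years.
A: Extension rate ≈ 1235.6 / 309 = 3.999 mm/year.
Specimen B: dividing by 2 density bands per year: 268 / 2 = 134 years. Length of B = 3.999 × 134 = 535.9 mm.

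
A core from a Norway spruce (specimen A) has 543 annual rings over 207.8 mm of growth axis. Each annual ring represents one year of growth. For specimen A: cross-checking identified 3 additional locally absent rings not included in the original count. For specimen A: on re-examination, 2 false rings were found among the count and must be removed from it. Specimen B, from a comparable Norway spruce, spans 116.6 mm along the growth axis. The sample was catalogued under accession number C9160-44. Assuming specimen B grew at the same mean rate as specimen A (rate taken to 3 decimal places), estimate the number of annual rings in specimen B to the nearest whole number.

305 annual rings

Specimen A: after corrections the count is 543 − 2 + 3 = 544 annual rings.
A: 207.8 mm over 544 years gives 207.8 / 544 ≈ 0.382 mm per year.
For B, 116.6 / 0.382 = 305.24 years ≈ 305 annual rings.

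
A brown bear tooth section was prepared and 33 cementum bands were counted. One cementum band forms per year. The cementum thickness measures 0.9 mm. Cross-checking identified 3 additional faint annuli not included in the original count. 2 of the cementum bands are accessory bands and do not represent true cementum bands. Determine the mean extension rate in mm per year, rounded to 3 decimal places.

True cementum band count = 33 − 2 + 3 = 34.
Extension rate ≈ 0.9 / 34 = 0.026 mm per year.

0.026 mm per year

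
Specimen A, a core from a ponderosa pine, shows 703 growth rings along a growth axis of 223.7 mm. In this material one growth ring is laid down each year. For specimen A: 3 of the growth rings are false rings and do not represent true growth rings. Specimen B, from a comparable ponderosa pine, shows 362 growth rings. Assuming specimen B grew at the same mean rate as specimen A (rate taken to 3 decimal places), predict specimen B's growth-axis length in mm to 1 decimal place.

115.8 mm

Specimen A: after corrections the count is 703 − 3 = 700 growth rings.
A: 223.7 mm over 700 years gives 223.7 / 700 ≈ 0.320 mm/year.
Length of B = 0.320 × 362 = 115.8 mm.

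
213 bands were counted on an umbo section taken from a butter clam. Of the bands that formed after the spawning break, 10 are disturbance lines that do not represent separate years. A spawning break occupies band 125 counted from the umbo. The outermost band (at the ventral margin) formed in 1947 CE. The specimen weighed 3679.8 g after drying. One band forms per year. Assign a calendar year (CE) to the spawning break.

1869 CE

213 − 125 = 88 bands lie beyond the spawning break toward the ventral margin.
88 − 10 false = 78 true bands after the spawning break.
The band at the ventral margin is 1947 CE, so the spawning break dates to 1947 − 78 = 1869 CE.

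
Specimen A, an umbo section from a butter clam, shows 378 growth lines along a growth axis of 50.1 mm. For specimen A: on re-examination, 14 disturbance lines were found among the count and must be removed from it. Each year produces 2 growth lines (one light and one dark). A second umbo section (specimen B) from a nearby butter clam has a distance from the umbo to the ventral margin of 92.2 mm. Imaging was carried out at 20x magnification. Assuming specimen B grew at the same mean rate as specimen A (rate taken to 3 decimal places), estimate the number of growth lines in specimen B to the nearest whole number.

Specimen A: after corrections the count is 378 − 14 = 364 growth lines.
Specimen A: dividing by 2 growth lines per year: 364 / 2 = 182 years.
A: 50.1 mm over 182 years gives 50.1 / 182 ≈ 0.275 mm/year.
For B, 92.2 / 0.275 = 335.27 years; at 2 growth lines per year that is 335.27 × 2 ≈ 671 growth lines.

671 growth lines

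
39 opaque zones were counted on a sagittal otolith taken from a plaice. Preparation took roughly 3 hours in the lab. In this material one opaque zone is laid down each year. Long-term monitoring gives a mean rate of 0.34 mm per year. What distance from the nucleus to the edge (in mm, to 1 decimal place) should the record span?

39 years of growth are recorded.
Predicted length = 0.34 mm/year × 39 years = 13.3 mm.

13.3 mm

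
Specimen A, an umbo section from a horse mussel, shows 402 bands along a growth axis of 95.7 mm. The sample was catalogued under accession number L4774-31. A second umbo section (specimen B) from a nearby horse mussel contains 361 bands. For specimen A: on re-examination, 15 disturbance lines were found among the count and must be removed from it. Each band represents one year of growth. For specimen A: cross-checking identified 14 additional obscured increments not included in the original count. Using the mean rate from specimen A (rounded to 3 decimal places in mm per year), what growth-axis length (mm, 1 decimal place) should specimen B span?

86.3 mm

Specimen A: correcting the raw count gives 402 − 15 + 14 = 401 true bands.
A: Extension rate ≈ 95.7 / 401 = 0.239 mm per year.
Length of B = 0.239 × 361 = 86.3 mm.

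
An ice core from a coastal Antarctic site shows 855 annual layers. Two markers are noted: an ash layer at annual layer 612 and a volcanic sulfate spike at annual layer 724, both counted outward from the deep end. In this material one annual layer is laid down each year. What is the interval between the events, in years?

The two markers are separated by 724 − 612 = 112 annual layers.
One annual layer per year makes the interval 112 years.

112 years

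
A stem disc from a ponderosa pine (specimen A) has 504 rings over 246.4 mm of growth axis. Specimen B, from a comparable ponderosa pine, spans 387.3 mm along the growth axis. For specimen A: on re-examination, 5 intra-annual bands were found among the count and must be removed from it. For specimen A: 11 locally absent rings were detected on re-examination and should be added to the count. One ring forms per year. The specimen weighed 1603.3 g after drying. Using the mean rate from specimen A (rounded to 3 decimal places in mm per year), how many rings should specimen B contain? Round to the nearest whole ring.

Specimen A: adjusted count: 504 − 5 + 11 = 510 rings.
A: Mean rate = 246.4 mm / 510 years ≈ 0.483 mm/yr.
Specimen B: 387.3 mm / 0.483 mm per year = 801.86 years ≈ 802 rings.

802 rings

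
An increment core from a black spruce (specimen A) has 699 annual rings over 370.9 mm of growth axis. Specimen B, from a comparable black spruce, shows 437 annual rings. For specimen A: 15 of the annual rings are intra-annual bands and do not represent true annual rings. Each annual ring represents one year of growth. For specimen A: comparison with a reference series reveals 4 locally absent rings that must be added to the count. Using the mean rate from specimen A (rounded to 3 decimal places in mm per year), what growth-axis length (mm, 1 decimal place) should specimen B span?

Specimen A: correcting the raw count gives 699 − 15 + 4 = 688 true annual rings.
A: 370.9 mm over 688 years gives 370.9 / 688 ≈ 0.539 mm/yr.
B's length ≈ 0.539 × 437 = 235.5 mm.

235.5 mm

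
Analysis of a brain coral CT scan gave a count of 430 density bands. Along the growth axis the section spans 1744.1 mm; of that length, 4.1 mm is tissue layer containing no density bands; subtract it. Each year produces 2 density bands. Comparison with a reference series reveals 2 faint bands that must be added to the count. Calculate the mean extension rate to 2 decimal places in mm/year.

Adjusted count: 430 + 2 = 432 density bands.
432 density bands at 2 per year is 432 / 2 = 216 years.
Removing the 4.1 mm offcut leaves 1744.1 − 4.1 = 1740.0 mm.
Mean rate = 1740.0 mm / 216 years ≈ 8.06 mm/year.

8.06 mm/year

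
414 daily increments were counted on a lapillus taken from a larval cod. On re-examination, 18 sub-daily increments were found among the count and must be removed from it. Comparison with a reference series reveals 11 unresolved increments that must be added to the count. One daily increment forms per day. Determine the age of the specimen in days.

After corrections the count is 414 − 18 + 11 = 407 daily increments.
One daily increment per day makes the duration 407 days.

407 days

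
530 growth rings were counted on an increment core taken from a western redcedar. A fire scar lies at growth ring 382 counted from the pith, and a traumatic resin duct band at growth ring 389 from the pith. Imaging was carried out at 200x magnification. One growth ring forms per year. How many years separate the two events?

The two markers are separated by 389 − 382 = 7 growth rings.
At one growth ring per year, 7 years elapsed between them.

7 years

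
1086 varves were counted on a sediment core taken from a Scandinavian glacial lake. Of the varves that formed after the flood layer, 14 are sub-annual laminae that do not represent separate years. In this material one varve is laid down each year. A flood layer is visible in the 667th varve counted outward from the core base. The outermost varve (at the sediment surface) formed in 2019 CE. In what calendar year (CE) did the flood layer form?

The flood layer sits at varve 667 from the core base, so 1086 − 667 = 419 varves formed after it.
Excluding 14 false varves: 419 − 14 = 405.
Counting back 405 years from 2019 CE places the flood layer in 2019 − 405 = 1614 CE.

1614 CE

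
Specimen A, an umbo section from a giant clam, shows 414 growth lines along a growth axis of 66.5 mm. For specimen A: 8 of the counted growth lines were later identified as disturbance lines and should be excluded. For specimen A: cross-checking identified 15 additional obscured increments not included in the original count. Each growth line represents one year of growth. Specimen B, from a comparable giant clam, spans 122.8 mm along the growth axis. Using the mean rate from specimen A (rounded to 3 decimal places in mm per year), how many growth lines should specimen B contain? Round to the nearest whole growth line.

777 growth lines

Specimen A: after corrections the count is 414 − 8 + 15 = 421 growth lines.
A: Extension rate ≈ 66.5 / 421 = 0.158 mm/yr.
Specimen B: 122.8 mm / 0.158 mm per year = 777.22 years ≈ 777 growth lines.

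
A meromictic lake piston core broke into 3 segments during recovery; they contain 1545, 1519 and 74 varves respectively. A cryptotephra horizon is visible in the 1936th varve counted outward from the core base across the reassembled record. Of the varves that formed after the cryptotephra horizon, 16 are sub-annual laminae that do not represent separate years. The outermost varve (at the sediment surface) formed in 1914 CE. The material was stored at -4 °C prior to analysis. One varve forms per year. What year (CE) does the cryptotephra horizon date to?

728 CE

Total varves = 1545 + 1519 + 74 = 3138.
Between varve 1936 and the sediment surface there are 3138 − 1936 = 1202 varves.
1202 − 16 false = 1186 true varves after the cryptotephra horizon.
The varve at the sediment surface is 1914 CE, so the cryptotephra horizon dates to 1914 − 1186 = 728 CE.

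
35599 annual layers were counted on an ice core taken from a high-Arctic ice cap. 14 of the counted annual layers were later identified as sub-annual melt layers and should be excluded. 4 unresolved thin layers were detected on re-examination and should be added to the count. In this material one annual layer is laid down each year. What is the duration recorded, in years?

Correcting the raw count gives 35599 − 14 + 4 = 35589 true annual layers.
With a one-to-one annual layer periodicity this is 35589 years.

35589 years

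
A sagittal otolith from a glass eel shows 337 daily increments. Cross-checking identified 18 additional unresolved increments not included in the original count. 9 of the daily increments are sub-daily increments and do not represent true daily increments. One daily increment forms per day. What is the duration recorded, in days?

Adjusted count: 337 − 9 + 18 = 346 daily increments.
At one daily increment per day, that is 346 days.

346 days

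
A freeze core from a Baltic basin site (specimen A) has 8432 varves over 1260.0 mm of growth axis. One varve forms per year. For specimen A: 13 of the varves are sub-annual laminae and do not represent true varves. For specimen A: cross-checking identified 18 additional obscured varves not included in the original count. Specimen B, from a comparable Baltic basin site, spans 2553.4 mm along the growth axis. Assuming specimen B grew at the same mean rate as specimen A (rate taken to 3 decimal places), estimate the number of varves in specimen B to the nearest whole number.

17137 varves

Specimen A: correcting the raw count gives 8432 − 13 + 18 = 8437 true varves.
A: Extension rate ≈ 1260.0 / 8437 = 0.149 mm/yr.
Specimen B: 2553.4 mm / 0.149 mm per year = 17136.91 years ≈ 17137 varves.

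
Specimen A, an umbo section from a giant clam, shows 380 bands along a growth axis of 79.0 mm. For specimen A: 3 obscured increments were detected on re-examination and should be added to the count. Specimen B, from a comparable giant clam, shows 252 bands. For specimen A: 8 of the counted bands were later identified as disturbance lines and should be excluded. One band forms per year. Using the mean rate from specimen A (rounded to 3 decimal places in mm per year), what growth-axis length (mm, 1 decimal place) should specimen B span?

53.2 mm

Specimen A: after corrections the count is 380 − 8 + 3 = 375 bands.
A: Mean rate = 79.0 mm / 375 years ≈ 0.211 mm/yr.
B's length ≈ 0.211 × 252 = 53.2 mm.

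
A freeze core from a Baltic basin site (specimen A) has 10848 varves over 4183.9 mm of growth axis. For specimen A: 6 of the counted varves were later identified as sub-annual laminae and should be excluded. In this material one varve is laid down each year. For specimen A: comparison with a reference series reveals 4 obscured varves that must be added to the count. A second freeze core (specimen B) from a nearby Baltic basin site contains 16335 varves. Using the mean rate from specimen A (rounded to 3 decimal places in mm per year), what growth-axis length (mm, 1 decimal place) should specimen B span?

Specimen A: adjusted count: 10848 − 6 + 4 = 10846 varves.
A: Mean rate = 4183.9 mm / 10846 years ≈ 0.386 mm/yr.
B's length ≈ 0.386 × 16335 = 6305.3 mm.

6305.3 mm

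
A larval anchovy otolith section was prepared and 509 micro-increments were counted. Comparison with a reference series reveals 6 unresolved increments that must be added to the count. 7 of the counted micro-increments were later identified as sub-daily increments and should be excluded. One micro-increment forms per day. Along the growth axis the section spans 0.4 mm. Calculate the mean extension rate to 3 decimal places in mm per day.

Adjusted count: 509 − 7 + 6 = 508 micro-increments.
0.4 mm over 508 days gives 0.4 / 508 ≈ 0.001 mm per day.

0.001 mm per day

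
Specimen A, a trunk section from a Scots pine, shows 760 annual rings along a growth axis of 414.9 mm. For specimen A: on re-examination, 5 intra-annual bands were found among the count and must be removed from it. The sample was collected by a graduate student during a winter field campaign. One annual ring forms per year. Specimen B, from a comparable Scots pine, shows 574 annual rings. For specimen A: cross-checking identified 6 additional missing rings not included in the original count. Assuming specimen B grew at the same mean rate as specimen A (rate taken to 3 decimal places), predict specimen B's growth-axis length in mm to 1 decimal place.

Specimen A: correcting the raw count gives 760 − 5 + 6 = 761 true annual rings.
A: Mean rate = 414.9 mm / 761 years ≈ 0.545 mm/yr.
For B, 0.545 mm/year × 574 years = 312.8 mm.

312.8 mm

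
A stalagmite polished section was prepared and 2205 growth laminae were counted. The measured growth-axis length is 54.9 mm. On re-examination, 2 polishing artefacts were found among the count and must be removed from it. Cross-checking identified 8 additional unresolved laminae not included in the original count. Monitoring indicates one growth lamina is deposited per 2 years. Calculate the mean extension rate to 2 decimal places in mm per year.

0.01 mm per year

Adjusted count: 2205 − 2 + 8 = 2211 growth laminae.
2211 growth laminae at 2 years each span 2211 × 2 = 4422 years.
54.9 mm over 4422 years gives 54.9 / 4422 ≈ 0.01 mm per year.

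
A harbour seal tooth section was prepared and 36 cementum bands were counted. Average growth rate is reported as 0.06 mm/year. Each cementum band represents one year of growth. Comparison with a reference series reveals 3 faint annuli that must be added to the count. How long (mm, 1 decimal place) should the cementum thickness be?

2.3 mm

After corrections the count is 36 + 3 = 39 cementum bands.
39 years at 0.06 mm/year gives 0.06 × 39 = 2.3 mm.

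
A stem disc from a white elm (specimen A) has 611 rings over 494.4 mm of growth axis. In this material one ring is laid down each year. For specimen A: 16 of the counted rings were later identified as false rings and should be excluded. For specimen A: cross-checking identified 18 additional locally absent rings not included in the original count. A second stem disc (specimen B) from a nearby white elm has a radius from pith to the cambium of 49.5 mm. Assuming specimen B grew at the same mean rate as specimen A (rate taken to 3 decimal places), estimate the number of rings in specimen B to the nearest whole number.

61 rings

Specimen A: true ring count = 611 − 16 + 18 = 613.
A: Extension rate ≈ 494.4 / 613 = 0.807 mm/yr.
B spans 49.5 / 0.807 = 61.34 years ≈ 61 rings.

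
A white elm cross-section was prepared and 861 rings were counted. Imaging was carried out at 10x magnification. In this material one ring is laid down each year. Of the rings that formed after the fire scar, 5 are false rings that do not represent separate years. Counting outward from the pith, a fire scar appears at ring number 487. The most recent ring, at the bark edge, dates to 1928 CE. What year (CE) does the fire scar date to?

1559 CE

Between ring 487 and the bark edge there are 861 − 487 = 374 rings.
374 − 5 false = 369 true rings after the fire scar.
Counting back 369 years from 1928 CE places the fire scar in 1928 − 369 = 1559 CE.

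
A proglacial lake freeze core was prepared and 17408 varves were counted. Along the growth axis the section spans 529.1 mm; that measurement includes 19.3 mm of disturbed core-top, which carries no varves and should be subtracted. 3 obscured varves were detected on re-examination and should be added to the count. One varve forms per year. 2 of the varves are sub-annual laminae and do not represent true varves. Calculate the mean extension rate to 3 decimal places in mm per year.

Adjusted count: 17408 − 2 + 3 = 17409 varves.
Net length = 529.1 − 19.3 = 509.8 mm.
509.8 mm over 17409 years gives 509.8 / 17409 ≈ 0.029 mm per year.

0.029 mm per year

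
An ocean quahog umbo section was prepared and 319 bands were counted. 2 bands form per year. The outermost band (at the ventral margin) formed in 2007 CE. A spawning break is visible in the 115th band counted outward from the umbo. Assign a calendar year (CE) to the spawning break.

1905 CE

Between band 115 and the ventral margin there are 319 − 115 = 204 bands.
204 bands at 2 per year is 204 / 2 = 102 years.
2007 − 102 = 1905 CE.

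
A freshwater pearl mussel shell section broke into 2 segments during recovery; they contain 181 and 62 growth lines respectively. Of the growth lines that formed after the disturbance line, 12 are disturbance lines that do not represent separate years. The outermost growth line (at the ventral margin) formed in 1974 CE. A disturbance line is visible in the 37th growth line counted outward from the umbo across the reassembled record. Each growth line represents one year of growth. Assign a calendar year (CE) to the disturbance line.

1780 CE

Total growth lines = 181 + 62 = 243.
The disturbance line sits at growth line 37 from the umbo, so 243 − 37 = 206 growth lines formed after it.
Excluding 12 false growth lines: 206 − 12 = 194.
Counting back 194 years from 1974 CE places the disturbance line in 1974 − 194 = 1780 CE.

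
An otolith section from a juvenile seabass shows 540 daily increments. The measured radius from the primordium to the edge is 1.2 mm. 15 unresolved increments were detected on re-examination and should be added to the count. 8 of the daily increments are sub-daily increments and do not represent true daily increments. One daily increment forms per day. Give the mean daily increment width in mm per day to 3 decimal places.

After corrections the count is 540 − 8 + 15 = 547 daily increments.
1.2 mm over 547 days gives 1.2 / 547 ≈ 0.002 mm per day.

0.002 mm per day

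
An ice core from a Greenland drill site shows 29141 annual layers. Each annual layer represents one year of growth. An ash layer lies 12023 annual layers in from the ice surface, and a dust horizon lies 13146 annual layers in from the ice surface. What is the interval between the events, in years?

Separation: 13146 − 12023 = 1123 annual layers.
At one annual layer per year, 1123 years elapsed between them.

1123 yr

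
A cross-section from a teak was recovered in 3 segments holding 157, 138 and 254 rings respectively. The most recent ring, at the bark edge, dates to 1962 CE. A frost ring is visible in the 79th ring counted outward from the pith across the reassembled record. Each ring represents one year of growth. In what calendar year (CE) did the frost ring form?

Total rings = 157 + 138 + 254 = 549.
549 − 79 = 470 rings lie beyond the frost ring toward the bark edge.
Counting back 470 years from 1962 CE places the frost ring in 1962 − 470 = 1492 CE.

1492 CE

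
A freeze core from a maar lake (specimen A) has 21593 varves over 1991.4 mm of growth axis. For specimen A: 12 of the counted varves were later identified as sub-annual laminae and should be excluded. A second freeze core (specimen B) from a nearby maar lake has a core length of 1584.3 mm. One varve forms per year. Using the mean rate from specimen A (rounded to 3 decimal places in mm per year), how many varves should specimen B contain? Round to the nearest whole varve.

17221 varves

Specimen A: adjusted count: 21593 − 12 = 21581 varves.
A: Mean rate = 1991.4 mm / 21581 years ≈ 0.092 mm per year.
For B, 1584.3 / 0.092 = 17220.65 years ≈ 17221 varves.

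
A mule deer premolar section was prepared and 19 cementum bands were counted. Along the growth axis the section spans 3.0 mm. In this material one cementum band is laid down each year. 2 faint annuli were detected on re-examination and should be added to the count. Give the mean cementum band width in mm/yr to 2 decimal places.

0.14 mm/yr

True cementum band count = 19 + 2 = 21.
Extension rate ≈ 3.0 / 21 = 0.14 mm/yr.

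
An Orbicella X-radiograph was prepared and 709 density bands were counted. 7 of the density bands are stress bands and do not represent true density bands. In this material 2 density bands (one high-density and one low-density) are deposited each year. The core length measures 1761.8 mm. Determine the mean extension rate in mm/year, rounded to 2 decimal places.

5.02 mm/year

After corrections the count is 709 − 7 = 702 density bands.
702 density bands at 2 per year is 702 / 2 = 351 years.
Mean rate = 1761.8 mm / 351 years ≈ 5.02 mm/year.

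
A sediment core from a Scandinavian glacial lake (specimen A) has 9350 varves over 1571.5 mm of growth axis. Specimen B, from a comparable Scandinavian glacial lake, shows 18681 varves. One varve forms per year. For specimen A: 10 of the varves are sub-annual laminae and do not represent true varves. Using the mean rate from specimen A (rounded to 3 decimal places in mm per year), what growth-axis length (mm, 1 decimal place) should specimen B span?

Specimen A: correcting the raw count gives 9350 − 10 = 9340 true varves.
A: Extension rate ≈ 1571.5 / 9340 = 0.168 mm/yr.
For B, 0.168 mm/year × 18681 years = 3138.4 mm.

3138.4 mm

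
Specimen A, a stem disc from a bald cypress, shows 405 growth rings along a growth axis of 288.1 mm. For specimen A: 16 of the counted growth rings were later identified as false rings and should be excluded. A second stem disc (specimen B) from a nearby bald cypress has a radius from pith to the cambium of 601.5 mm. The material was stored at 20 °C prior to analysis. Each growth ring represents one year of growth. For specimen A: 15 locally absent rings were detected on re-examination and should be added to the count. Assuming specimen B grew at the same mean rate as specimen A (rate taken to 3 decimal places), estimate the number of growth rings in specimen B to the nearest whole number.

844 growth rings

Specimen A: correcting the raw count gives 405 − 16 + 15 = 404 true growth rings.
A: Extension rate ≈ 288.1 / 404 = 0.713 mm/year.
For B, 601.5 / 0.713 = 843.62 years ≈ 844 growth rings.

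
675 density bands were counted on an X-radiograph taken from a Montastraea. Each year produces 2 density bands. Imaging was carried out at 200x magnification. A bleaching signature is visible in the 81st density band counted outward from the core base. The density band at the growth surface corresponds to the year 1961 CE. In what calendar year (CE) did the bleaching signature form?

Between density band 81 and the growth surface there are 675 − 81 = 594 density bands.
Dividing by 2 density bands per year: 594 / 2 = 297 years.
1961 − 297 = 1664 CE.

1664 CE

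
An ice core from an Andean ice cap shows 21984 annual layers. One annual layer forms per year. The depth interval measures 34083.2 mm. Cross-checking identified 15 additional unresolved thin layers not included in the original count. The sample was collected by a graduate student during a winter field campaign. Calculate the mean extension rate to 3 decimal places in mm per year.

1.549 mm per year

After corrections the count is 21984 + 15 = 21999 annual layers.
Mean rate = 34083.2 mm / 21999 years ≈ 1.549 mm per year.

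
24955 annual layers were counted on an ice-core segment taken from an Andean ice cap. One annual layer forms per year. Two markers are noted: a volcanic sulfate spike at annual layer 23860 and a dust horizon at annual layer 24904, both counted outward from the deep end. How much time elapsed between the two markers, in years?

Separation: 24904 − 23860 = 1044 annual layers.
That is 1044 years at one annual layer per year.

1044 years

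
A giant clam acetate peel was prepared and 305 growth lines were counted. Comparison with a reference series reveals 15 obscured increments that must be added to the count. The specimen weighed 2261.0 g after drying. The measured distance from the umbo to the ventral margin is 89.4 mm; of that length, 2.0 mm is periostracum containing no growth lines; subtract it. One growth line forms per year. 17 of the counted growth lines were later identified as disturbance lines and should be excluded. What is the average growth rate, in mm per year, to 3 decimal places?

Adjusted count: 305 − 17 + 15 = 303 growth lines.
Removing the 2.0 mm offcut leaves 89.4 − 2.0 = 87.4 mm.
Mean rate = 87.4 mm / 303 years ≈ 0.288 mm per year.

0.288 mm per year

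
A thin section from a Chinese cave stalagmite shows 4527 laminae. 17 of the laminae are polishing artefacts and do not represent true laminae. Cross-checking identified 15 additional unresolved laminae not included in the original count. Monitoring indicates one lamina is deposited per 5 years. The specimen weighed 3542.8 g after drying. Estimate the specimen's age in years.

22625 years

After corrections the count is 4527 − 17 + 15 = 4525 laminae.
At 5 years per lamina, 4525 × 5 = 22625 years.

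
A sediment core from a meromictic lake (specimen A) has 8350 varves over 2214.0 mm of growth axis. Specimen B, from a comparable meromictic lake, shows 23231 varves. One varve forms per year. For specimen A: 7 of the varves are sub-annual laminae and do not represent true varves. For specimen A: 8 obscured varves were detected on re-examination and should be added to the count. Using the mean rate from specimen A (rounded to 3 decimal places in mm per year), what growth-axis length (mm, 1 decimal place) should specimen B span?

6156.2 mm

Specimen A: true varve count = 8350 − 7 + 8 = 8351.
A: 2214.0 mm over 8351 years gives 2214.0 / 8351 ≈ 0.265 mm per year.
B's length ≈ 0.265 × 23231 = 6156.2 mm.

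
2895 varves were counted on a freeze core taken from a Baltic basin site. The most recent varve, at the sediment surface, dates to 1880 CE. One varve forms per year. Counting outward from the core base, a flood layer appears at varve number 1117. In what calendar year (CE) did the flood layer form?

2895 − 1117 = 1778 varves lie beyond the flood layer toward the sediment surface.
The varve at the sediment surface is 1880 CE, so the flood layer dates to 1880 − 1778 = 102 CE.

102 CE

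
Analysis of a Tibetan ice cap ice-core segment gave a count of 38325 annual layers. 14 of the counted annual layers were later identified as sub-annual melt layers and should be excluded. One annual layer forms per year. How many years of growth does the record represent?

True annual layer count = 38325 − 14 = 38311.
With a one-to-one annual layer periodicity this is 38311 years.

38311 years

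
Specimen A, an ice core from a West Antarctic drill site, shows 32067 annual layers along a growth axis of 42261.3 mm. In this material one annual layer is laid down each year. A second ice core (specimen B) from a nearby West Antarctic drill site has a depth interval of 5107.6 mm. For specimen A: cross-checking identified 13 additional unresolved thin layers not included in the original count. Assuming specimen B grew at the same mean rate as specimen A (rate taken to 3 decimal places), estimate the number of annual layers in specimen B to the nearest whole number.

Specimen A: after corrections the count is 32067 + 13 = 32080 annual layers.
A: Mean rate = 42261.3 mm / 32080 years ≈ 1.317 mm/year.
Specimen B: 5107.6 mm / 1.317 mm per year = 3878.21 years ≈ 3878 annual layers.

3878 annual layers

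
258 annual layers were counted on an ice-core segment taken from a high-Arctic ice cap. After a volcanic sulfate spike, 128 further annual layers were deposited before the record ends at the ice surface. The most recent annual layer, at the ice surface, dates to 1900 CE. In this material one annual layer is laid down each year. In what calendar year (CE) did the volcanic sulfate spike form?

1772 CE

128 annual layers post-date the volcanic sulfate spike.
1900 − 128 = 1772 CE.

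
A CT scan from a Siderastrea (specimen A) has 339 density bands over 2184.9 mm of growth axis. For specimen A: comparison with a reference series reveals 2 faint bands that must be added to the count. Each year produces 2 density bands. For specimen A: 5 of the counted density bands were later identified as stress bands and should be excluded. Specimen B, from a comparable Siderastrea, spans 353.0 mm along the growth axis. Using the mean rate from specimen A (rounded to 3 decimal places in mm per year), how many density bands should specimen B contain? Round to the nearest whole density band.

Specimen A: adjusted count: 339 − 5 + 2 = 336 density bands.
Specimen A: dividing by 2 density bands per year: 336 / 2 = 168 years.
A: 2184.9 mm over 168 years gives 2184.9 / 168 ≈ 13.005 mm/yr.
B spans 353.0 / 13.005 = 27.14 years; at 2 density bands per year that is 27.14 × 2 ≈ 54 density bands.

54 density bands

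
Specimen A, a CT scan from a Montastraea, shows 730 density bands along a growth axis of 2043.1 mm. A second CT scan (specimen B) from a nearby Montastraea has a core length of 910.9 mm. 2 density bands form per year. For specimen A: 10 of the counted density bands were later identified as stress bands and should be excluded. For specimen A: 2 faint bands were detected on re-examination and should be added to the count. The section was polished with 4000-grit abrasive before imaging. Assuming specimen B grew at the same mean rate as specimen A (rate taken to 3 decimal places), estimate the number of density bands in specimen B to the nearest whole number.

322 density bands

Specimen A: adjusted count: 730 − 10 + 2 = 722 density bands.
Specimen A: with 2 density bands per year, 722 / 2 = 361 years.
A: Extension rate ≈ 2043.1 / 361 = 5.660 mm/year.
B spans 910.9 / 5.660 = 160.94 years; at 2 density bands per year that is 160.94 × 2 ≈ 322 density bands.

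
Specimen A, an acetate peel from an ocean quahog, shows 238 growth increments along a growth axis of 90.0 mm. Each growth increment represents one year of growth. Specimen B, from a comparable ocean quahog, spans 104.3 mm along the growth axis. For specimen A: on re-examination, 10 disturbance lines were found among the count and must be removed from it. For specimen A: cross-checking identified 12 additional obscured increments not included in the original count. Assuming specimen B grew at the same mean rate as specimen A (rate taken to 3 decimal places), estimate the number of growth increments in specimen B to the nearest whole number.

Specimen A: true growth increment count = 238 − 10 + 12 = 240.
A: 90.0 mm over 240 years gives 90.0 / 240 ≈ 0.375 mm/yr.
B spans 104.3 / 0.375 = 278.13 years ≈ 278 growth increments.

278 growth increments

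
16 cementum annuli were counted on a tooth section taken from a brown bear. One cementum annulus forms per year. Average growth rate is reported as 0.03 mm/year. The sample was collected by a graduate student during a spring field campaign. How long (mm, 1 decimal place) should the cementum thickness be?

16 years of growth are recorded.
Length ≈ 0.03 × 16 = 0.5 mm.

0.5 mm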